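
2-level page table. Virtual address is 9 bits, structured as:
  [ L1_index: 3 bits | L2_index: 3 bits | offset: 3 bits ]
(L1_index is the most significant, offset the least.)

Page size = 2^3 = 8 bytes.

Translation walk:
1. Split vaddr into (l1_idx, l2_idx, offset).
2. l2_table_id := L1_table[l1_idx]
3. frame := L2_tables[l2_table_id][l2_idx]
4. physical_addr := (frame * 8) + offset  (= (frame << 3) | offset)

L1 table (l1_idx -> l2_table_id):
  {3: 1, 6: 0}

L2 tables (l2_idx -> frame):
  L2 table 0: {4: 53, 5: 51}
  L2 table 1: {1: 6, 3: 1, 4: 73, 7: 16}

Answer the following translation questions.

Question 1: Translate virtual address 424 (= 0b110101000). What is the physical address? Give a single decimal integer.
Answer: 408

Derivation:
vaddr = 424 = 0b110101000
Split: l1_idx=6, l2_idx=5, offset=0
L1[6] = 0
L2[0][5] = 51
paddr = 51 * 8 + 0 = 408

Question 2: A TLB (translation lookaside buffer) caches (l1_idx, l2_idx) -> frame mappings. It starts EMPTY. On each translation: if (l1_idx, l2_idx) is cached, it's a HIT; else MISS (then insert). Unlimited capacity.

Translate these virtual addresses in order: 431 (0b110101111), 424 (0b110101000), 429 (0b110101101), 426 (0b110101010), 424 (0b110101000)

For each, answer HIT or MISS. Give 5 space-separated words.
Answer: MISS HIT HIT HIT HIT

Derivation:
vaddr=431: (6,5) not in TLB -> MISS, insert
vaddr=424: (6,5) in TLB -> HIT
vaddr=429: (6,5) in TLB -> HIT
vaddr=426: (6,5) in TLB -> HIT
vaddr=424: (6,5) in TLB -> HIT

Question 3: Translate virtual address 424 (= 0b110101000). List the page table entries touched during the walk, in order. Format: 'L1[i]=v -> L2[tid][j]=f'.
Answer: L1[6]=0 -> L2[0][5]=51

Derivation:
vaddr = 424 = 0b110101000
Split: l1_idx=6, l2_idx=5, offset=0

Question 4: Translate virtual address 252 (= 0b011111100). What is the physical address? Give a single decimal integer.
Answer: 132

Derivation:
vaddr = 252 = 0b011111100
Split: l1_idx=3, l2_idx=7, offset=4
L1[3] = 1
L2[1][7] = 16
paddr = 16 * 8 + 4 = 132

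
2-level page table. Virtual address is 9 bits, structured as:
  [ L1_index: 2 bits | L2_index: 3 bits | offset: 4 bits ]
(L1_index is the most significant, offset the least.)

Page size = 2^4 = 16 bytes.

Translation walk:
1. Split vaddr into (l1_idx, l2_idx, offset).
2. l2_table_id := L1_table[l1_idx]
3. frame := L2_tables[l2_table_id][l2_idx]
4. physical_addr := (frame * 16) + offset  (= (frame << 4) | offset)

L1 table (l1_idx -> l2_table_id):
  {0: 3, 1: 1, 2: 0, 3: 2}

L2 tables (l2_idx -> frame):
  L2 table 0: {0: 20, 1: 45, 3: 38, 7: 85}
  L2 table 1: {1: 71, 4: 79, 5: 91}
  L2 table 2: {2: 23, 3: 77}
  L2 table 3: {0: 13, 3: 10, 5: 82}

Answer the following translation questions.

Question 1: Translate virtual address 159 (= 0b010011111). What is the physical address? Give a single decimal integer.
vaddr = 159 = 0b010011111
Split: l1_idx=1, l2_idx=1, offset=15
L1[1] = 1
L2[1][1] = 71
paddr = 71 * 16 + 15 = 1151

Answer: 1151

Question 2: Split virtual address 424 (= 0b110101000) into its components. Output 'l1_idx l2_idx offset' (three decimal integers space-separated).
vaddr = 424 = 0b110101000
  top 2 bits -> l1_idx = 3
  next 3 bits -> l2_idx = 2
  bottom 4 bits -> offset = 8

Answer: 3 2 8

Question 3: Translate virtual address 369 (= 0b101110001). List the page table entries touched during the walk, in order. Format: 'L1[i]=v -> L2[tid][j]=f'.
vaddr = 369 = 0b101110001
Split: l1_idx=2, l2_idx=7, offset=1

Answer: L1[2]=0 -> L2[0][7]=85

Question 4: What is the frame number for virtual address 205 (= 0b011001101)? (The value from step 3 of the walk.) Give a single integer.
vaddr = 205: l1_idx=1, l2_idx=4
L1[1] = 1; L2[1][4] = 79

Answer: 79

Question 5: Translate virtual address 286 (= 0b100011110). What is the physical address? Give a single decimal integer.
Answer: 734

Derivation:
vaddr = 286 = 0b100011110
Split: l1_idx=2, l2_idx=1, offset=14
L1[2] = 0
L2[0][1] = 45
paddr = 45 * 16 + 14 = 734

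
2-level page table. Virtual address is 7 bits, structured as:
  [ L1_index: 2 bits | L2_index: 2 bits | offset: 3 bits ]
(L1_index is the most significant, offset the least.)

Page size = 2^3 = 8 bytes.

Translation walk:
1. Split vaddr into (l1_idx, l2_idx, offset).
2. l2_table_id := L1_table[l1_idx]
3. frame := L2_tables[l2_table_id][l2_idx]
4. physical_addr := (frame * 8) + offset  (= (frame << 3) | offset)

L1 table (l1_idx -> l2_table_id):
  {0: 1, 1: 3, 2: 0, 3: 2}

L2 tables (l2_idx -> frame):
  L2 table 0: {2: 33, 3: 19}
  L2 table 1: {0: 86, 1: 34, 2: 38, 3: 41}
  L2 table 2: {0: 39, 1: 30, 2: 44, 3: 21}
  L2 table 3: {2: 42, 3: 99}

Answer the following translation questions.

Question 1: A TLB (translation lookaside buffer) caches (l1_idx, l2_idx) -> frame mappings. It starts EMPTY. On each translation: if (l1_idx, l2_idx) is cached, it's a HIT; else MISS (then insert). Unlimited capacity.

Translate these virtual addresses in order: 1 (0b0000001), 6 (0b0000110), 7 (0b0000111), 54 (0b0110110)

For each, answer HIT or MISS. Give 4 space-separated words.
Answer: MISS HIT HIT MISS

Derivation:
vaddr=1: (0,0) not in TLB -> MISS, insert
vaddr=6: (0,0) in TLB -> HIT
vaddr=7: (0,0) in TLB -> HIT
vaddr=54: (1,2) not in TLB -> MISS, insert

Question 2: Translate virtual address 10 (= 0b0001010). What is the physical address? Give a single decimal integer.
Answer: 274

Derivation:
vaddr = 10 = 0b0001010
Split: l1_idx=0, l2_idx=1, offset=2
L1[0] = 1
L2[1][1] = 34
paddr = 34 * 8 + 2 = 274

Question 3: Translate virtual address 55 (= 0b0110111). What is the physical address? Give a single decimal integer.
vaddr = 55 = 0b0110111
Split: l1_idx=1, l2_idx=2, offset=7
L1[1] = 3
L2[3][2] = 42
paddr = 42 * 8 + 7 = 343

Answer: 343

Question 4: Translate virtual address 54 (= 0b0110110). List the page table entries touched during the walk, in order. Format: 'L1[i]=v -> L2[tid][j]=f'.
vaddr = 54 = 0b0110110
Split: l1_idx=1, l2_idx=2, offset=6

Answer: L1[1]=3 -> L2[3][2]=42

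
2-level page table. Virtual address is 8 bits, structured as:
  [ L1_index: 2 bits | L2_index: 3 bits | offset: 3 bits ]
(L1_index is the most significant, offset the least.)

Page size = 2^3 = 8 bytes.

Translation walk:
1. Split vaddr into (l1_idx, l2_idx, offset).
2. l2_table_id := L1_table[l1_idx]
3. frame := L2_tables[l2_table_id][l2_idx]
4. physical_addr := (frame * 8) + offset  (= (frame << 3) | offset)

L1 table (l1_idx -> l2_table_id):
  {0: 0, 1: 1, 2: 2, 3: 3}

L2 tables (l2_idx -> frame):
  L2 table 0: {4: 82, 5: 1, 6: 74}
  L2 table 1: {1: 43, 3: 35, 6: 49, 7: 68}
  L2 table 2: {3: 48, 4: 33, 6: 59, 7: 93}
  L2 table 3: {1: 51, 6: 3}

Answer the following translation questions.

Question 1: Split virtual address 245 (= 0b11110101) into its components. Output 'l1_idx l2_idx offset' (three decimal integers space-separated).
Answer: 3 6 5

Derivation:
vaddr = 245 = 0b11110101
  top 2 bits -> l1_idx = 3
  next 3 bits -> l2_idx = 6
  bottom 3 bits -> offset = 5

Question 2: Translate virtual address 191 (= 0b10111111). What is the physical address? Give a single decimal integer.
Answer: 751

Derivation:
vaddr = 191 = 0b10111111
Split: l1_idx=2, l2_idx=7, offset=7
L1[2] = 2
L2[2][7] = 93
paddr = 93 * 8 + 7 = 751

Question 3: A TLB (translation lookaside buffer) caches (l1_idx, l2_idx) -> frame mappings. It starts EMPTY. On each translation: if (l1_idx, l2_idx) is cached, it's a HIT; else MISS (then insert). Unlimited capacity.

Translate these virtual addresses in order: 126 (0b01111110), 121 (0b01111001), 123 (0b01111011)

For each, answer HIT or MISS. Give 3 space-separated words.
Answer: MISS HIT HIT

Derivation:
vaddr=126: (1,7) not in TLB -> MISS, insert
vaddr=121: (1,7) in TLB -> HIT
vaddr=123: (1,7) in TLB -> HIT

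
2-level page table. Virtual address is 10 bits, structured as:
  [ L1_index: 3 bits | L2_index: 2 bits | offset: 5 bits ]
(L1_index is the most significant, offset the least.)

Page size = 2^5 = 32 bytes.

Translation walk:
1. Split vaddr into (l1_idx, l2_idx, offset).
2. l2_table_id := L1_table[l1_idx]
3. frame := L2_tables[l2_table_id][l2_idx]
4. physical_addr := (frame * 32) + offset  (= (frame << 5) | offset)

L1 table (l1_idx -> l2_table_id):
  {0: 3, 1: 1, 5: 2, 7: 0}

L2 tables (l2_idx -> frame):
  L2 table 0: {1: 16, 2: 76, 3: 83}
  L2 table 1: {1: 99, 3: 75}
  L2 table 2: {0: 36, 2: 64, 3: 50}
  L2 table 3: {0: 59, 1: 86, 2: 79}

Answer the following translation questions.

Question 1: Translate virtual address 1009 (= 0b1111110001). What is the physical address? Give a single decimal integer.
Answer: 2673

Derivation:
vaddr = 1009 = 0b1111110001
Split: l1_idx=7, l2_idx=3, offset=17
L1[7] = 0
L2[0][3] = 83
paddr = 83 * 32 + 17 = 2673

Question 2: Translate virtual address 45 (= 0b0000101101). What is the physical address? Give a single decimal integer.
vaddr = 45 = 0b0000101101
Split: l1_idx=0, l2_idx=1, offset=13
L1[0] = 3
L2[3][1] = 86
paddr = 86 * 32 + 13 = 2765

Answer: 2765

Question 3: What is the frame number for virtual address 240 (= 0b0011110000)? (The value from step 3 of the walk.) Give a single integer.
vaddr = 240: l1_idx=1, l2_idx=3
L1[1] = 1; L2[1][3] = 75

Answer: 75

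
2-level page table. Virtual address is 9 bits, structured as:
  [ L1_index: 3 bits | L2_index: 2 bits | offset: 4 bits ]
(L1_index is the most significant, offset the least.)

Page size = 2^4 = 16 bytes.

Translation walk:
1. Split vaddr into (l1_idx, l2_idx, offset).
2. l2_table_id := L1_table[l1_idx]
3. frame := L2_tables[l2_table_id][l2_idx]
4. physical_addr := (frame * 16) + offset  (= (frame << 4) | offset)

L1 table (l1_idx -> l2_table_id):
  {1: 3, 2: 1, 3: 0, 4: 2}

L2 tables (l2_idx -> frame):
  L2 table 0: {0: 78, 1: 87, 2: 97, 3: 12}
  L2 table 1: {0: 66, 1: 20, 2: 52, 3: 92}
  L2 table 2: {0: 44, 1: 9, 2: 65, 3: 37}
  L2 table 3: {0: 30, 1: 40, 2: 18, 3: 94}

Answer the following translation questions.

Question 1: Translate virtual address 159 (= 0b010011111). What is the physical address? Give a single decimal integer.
Answer: 335

Derivation:
vaddr = 159 = 0b010011111
Split: l1_idx=2, l2_idx=1, offset=15
L1[2] = 1
L2[1][1] = 20
paddr = 20 * 16 + 15 = 335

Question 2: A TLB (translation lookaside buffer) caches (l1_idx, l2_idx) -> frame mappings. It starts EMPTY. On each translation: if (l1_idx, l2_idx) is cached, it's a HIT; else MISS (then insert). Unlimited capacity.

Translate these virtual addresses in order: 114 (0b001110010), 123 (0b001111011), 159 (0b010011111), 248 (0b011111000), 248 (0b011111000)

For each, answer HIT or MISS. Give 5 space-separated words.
Answer: MISS HIT MISS MISS HIT

Derivation:
vaddr=114: (1,3) not in TLB -> MISS, insert
vaddr=123: (1,3) in TLB -> HIT
vaddr=159: (2,1) not in TLB -> MISS, insert
vaddr=248: (3,3) not in TLB -> MISS, insert
vaddr=248: (3,3) in TLB -> HIT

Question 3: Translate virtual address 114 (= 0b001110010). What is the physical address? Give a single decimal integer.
vaddr = 114 = 0b001110010
Split: l1_idx=1, l2_idx=3, offset=2
L1[1] = 3
L2[3][3] = 94
paddr = 94 * 16 + 2 = 1506

Answer: 1506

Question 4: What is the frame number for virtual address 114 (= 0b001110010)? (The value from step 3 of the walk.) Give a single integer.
Answer: 94

Derivation:
vaddr = 114: l1_idx=1, l2_idx=3
L1[1] = 3; L2[3][3] = 94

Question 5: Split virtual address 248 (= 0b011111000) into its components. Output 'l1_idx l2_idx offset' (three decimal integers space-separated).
Answer: 3 3 8

Derivation:
vaddr = 248 = 0b011111000
  top 3 bits -> l1_idx = 3
  next 2 bits -> l2_idx = 3
  bottom 4 bits -> offset = 8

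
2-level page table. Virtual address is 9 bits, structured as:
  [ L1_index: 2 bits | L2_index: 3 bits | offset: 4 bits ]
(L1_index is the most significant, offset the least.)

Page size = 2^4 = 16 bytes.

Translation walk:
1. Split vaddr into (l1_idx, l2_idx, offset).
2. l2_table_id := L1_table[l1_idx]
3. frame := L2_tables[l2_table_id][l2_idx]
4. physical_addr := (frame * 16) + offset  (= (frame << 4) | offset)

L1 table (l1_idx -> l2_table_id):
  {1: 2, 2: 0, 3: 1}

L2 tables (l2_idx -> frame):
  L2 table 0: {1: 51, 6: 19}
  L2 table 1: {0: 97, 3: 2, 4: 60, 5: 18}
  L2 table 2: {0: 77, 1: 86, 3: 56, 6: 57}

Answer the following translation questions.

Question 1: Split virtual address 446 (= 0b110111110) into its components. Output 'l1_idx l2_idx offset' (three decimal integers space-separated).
vaddr = 446 = 0b110111110
  top 2 bits -> l1_idx = 3
  next 3 bits -> l2_idx = 3
  bottom 4 bits -> offset = 14

Answer: 3 3 14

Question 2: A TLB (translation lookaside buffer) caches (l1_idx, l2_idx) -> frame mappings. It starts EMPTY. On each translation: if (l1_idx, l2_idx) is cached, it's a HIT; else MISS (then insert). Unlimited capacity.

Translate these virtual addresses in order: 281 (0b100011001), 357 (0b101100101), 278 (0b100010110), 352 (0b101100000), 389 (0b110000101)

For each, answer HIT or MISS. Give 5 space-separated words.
vaddr=281: (2,1) not in TLB -> MISS, insert
vaddr=357: (2,6) not in TLB -> MISS, insert
vaddr=278: (2,1) in TLB -> HIT
vaddr=352: (2,6) in TLB -> HIT
vaddr=389: (3,0) not in TLB -> MISS, insert

Answer: MISS MISS HIT HIT MISS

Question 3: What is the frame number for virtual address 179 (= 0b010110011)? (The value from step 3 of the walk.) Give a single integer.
vaddr = 179: l1_idx=1, l2_idx=3
L1[1] = 2; L2[2][3] = 56

Answer: 56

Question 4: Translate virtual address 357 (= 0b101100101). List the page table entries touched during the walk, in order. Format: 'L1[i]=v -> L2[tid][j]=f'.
vaddr = 357 = 0b101100101
Split: l1_idx=2, l2_idx=6, offset=5

Answer: L1[2]=0 -> L2[0][6]=19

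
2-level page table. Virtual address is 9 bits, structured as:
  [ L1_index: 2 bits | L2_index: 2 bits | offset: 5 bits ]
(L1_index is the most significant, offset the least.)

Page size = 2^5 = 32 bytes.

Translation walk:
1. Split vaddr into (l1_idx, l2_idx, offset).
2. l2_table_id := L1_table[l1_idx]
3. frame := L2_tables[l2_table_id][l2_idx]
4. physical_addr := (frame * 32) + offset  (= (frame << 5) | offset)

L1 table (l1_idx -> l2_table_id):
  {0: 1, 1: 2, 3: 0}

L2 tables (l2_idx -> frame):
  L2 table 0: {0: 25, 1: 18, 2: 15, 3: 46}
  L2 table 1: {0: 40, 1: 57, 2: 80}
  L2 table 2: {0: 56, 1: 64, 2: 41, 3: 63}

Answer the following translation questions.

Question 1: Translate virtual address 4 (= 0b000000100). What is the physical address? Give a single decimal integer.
Answer: 1284

Derivation:
vaddr = 4 = 0b000000100
Split: l1_idx=0, l2_idx=0, offset=4
L1[0] = 1
L2[1][0] = 40
paddr = 40 * 32 + 4 = 1284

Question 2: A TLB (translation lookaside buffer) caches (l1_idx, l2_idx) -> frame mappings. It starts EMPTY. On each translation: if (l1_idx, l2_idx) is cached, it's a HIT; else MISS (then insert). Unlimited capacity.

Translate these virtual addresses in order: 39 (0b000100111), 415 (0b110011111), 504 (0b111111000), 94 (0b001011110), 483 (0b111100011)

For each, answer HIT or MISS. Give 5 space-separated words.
Answer: MISS MISS MISS MISS HIT

Derivation:
vaddr=39: (0,1) not in TLB -> MISS, insert
vaddr=415: (3,0) not in TLB -> MISS, insert
vaddr=504: (3,3) not in TLB -> MISS, insert
vaddr=94: (0,2) not in TLB -> MISS, insert
vaddr=483: (3,3) in TLB -> HIT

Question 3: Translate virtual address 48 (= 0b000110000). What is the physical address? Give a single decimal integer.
vaddr = 48 = 0b000110000
Split: l1_idx=0, l2_idx=1, offset=16
L1[0] = 1
L2[1][1] = 57
paddr = 57 * 32 + 16 = 1840

Answer: 1840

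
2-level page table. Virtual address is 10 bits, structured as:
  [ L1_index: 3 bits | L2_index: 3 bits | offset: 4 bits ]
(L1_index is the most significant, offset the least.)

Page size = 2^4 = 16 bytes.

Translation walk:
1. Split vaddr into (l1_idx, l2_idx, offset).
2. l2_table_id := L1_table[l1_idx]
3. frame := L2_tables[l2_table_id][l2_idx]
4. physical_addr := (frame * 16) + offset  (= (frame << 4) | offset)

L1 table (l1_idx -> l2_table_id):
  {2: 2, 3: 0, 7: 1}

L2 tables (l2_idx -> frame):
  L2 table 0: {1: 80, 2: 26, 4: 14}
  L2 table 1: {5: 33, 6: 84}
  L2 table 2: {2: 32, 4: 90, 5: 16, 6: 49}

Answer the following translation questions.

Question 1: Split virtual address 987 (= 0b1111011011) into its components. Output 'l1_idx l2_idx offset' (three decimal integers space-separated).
Answer: 7 5 11

Derivation:
vaddr = 987 = 0b1111011011
  top 3 bits -> l1_idx = 7
  next 3 bits -> l2_idx = 5
  bottom 4 bits -> offset = 11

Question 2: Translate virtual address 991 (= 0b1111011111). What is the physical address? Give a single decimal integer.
vaddr = 991 = 0b1111011111
Split: l1_idx=7, l2_idx=5, offset=15
L1[7] = 1
L2[1][5] = 33
paddr = 33 * 16 + 15 = 543

Answer: 543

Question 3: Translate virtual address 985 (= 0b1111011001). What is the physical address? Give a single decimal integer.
Answer: 537

Derivation:
vaddr = 985 = 0b1111011001
Split: l1_idx=7, l2_idx=5, offset=9
L1[7] = 1
L2[1][5] = 33
paddr = 33 * 16 + 9 = 537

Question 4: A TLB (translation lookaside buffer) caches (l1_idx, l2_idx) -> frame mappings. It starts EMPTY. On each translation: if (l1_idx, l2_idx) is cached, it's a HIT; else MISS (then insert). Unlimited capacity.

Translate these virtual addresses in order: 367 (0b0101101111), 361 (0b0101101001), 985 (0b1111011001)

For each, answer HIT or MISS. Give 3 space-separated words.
vaddr=367: (2,6) not in TLB -> MISS, insert
vaddr=361: (2,6) in TLB -> HIT
vaddr=985: (7,5) not in TLB -> MISS, insert

Answer: MISS HIT MISS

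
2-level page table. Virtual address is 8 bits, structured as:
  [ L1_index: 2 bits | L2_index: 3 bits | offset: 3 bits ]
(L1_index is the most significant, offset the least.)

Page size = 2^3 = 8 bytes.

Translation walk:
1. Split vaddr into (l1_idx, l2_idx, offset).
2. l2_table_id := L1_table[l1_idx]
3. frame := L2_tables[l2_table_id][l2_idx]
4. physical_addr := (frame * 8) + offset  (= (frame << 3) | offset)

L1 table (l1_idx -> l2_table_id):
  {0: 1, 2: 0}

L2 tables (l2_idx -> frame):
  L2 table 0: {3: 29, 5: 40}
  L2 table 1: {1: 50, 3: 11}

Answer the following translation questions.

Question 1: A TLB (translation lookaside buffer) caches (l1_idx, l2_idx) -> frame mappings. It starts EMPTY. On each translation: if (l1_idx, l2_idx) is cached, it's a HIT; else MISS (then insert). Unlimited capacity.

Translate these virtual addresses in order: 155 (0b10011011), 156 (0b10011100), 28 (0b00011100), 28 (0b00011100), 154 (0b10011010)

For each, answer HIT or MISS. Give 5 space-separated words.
Answer: MISS HIT MISS HIT HIT

Derivation:
vaddr=155: (2,3) not in TLB -> MISS, insert
vaddr=156: (2,3) in TLB -> HIT
vaddr=28: (0,3) not in TLB -> MISS, insert
vaddr=28: (0,3) in TLB -> HIT
vaddr=154: (2,3) in TLB -> HIT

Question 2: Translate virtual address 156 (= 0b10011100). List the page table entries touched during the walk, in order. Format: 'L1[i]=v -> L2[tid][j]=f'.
Answer: L1[2]=0 -> L2[0][3]=29

Derivation:
vaddr = 156 = 0b10011100
Split: l1_idx=2, l2_idx=3, offset=4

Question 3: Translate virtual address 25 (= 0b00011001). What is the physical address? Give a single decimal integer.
Answer: 89

Derivation:
vaddr = 25 = 0b00011001
Split: l1_idx=0, l2_idx=3, offset=1
L1[0] = 1
L2[1][3] = 11
paddr = 11 * 8 + 1 = 89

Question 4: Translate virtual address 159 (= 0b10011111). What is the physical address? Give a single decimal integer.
vaddr = 159 = 0b10011111
Split: l1_idx=2, l2_idx=3, offset=7
L1[2] = 0
L2[0][3] = 29
paddr = 29 * 8 + 7 = 239

Answer: 239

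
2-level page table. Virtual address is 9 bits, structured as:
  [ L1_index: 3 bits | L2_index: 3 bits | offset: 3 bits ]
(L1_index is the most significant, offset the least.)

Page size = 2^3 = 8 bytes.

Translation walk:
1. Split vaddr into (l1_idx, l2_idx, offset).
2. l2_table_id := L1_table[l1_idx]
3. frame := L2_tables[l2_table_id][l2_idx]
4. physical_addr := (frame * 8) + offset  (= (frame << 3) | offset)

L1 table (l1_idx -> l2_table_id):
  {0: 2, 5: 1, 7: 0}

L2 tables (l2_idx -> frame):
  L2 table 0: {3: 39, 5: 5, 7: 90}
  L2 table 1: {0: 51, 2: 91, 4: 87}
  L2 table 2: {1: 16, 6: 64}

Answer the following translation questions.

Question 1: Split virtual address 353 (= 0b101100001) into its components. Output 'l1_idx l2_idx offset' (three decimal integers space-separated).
vaddr = 353 = 0b101100001
  top 3 bits -> l1_idx = 5
  next 3 bits -> l2_idx = 4
  bottom 3 bits -> offset = 1

Answer: 5 4 1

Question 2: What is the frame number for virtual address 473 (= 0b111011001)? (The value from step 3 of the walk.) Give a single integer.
vaddr = 473: l1_idx=7, l2_idx=3
L1[7] = 0; L2[0][3] = 39

Answer: 39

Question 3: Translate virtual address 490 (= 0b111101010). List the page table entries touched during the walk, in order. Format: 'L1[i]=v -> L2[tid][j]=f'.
Answer: L1[7]=0 -> L2[0][5]=5

Derivation:
vaddr = 490 = 0b111101010
Split: l1_idx=7, l2_idx=5, offset=2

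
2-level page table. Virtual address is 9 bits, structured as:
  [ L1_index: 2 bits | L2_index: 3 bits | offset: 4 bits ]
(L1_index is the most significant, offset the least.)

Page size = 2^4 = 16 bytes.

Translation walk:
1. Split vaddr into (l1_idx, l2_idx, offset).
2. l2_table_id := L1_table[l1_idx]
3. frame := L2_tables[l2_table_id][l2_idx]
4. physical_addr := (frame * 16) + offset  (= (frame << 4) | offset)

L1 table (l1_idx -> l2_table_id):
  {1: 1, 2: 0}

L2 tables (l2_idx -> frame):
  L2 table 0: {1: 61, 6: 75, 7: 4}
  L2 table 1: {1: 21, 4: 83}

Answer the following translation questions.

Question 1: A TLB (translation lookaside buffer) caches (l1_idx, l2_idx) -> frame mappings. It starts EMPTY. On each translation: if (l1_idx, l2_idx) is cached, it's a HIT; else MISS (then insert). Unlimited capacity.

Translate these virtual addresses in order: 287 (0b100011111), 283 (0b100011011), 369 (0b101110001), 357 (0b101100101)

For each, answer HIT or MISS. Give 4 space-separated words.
vaddr=287: (2,1) not in TLB -> MISS, insert
vaddr=283: (2,1) in TLB -> HIT
vaddr=369: (2,7) not in TLB -> MISS, insert
vaddr=357: (2,6) not in TLB -> MISS, insert

Answer: MISS HIT MISS MISS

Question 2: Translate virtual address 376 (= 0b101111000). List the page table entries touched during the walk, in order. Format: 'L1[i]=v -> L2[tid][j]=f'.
Answer: L1[2]=0 -> L2[0][7]=4

Derivation:
vaddr = 376 = 0b101111000
Split: l1_idx=2, l2_idx=7, offset=8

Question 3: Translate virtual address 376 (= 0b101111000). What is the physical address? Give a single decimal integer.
Answer: 72

Derivation:
vaddr = 376 = 0b101111000
Split: l1_idx=2, l2_idx=7, offset=8
L1[2] = 0
L2[0][7] = 4
paddr = 4 * 16 + 8 = 72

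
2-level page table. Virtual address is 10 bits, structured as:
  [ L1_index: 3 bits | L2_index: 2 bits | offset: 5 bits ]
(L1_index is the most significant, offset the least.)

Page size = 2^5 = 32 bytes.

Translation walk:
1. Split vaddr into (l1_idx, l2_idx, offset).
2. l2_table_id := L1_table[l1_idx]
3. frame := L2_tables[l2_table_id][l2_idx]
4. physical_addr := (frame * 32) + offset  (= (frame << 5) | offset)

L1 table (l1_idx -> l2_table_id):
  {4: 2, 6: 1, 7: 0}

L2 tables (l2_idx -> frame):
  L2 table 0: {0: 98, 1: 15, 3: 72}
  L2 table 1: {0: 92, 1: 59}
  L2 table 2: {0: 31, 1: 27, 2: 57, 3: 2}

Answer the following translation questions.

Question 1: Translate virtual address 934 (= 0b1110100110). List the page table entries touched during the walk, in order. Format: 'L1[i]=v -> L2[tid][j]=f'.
Answer: L1[7]=0 -> L2[0][1]=15

Derivation:
vaddr = 934 = 0b1110100110
Split: l1_idx=7, l2_idx=1, offset=6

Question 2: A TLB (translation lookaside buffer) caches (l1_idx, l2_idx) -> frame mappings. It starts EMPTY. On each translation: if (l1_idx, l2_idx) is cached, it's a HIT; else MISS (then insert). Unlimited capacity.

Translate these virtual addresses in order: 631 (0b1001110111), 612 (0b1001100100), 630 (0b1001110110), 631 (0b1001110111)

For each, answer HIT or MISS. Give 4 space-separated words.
vaddr=631: (4,3) not in TLB -> MISS, insert
vaddr=612: (4,3) in TLB -> HIT
vaddr=630: (4,3) in TLB -> HIT
vaddr=631: (4,3) in TLB -> HIT

Answer: MISS HIT HIT HIT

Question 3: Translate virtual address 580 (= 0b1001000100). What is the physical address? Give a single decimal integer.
Answer: 1828

Derivation:
vaddr = 580 = 0b1001000100
Split: l1_idx=4, l2_idx=2, offset=4
L1[4] = 2
L2[2][2] = 57
paddr = 57 * 32 + 4 = 1828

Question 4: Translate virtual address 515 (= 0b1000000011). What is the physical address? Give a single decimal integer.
vaddr = 515 = 0b1000000011
Split: l1_idx=4, l2_idx=0, offset=3
L1[4] = 2
L2[2][0] = 31
paddr = 31 * 32 + 3 = 995

Answer: 995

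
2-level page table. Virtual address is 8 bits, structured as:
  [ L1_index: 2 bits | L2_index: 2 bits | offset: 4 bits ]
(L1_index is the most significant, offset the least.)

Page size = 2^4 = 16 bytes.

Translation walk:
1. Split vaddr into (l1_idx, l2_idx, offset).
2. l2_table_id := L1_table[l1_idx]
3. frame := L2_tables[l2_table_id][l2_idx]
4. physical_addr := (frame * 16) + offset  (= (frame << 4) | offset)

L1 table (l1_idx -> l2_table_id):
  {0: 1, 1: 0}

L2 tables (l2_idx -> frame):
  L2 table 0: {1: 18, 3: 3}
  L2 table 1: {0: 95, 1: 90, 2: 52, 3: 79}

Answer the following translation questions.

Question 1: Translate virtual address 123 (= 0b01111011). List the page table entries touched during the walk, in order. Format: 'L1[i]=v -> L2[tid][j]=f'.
Answer: L1[1]=0 -> L2[0][3]=3

Derivation:
vaddr = 123 = 0b01111011
Split: l1_idx=1, l2_idx=3, offset=11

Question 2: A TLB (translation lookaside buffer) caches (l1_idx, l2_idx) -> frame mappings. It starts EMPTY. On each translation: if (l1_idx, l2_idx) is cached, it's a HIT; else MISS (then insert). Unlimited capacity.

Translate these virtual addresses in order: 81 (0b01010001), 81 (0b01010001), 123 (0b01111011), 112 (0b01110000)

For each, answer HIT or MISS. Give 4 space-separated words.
Answer: MISS HIT MISS HIT

Derivation:
vaddr=81: (1,1) not in TLB -> MISS, insert
vaddr=81: (1,1) in TLB -> HIT
vaddr=123: (1,3) not in TLB -> MISS, insert
vaddr=112: (1,3) in TLB -> HIT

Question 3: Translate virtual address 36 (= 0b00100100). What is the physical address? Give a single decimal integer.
vaddr = 36 = 0b00100100
Split: l1_idx=0, l2_idx=2, offset=4
L1[0] = 1
L2[1][2] = 52
paddr = 52 * 16 + 4 = 836

Answer: 836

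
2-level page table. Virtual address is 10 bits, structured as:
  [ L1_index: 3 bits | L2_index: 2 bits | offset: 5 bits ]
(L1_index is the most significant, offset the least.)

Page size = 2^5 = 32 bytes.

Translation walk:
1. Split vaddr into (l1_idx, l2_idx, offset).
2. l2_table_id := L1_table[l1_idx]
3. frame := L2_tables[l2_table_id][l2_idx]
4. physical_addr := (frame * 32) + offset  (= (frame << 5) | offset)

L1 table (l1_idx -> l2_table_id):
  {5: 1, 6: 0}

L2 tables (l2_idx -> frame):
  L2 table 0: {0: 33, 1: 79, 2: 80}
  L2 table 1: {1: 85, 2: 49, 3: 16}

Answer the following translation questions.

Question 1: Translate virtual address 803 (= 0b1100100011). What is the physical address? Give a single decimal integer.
vaddr = 803 = 0b1100100011
Split: l1_idx=6, l2_idx=1, offset=3
L1[6] = 0
L2[0][1] = 79
paddr = 79 * 32 + 3 = 2531

Answer: 2531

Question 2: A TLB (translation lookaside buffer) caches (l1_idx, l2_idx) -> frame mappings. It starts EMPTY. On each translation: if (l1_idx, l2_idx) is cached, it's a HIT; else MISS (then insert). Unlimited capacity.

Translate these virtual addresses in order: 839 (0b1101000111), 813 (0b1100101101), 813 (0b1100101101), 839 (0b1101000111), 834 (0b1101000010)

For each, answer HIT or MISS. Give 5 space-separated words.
vaddr=839: (6,2) not in TLB -> MISS, insert
vaddr=813: (6,1) not in TLB -> MISS, insert
vaddr=813: (6,1) in TLB -> HIT
vaddr=839: (6,2) in TLB -> HIT
vaddr=834: (6,2) in TLB -> HIT

Answer: MISS MISS HIT HIT HIT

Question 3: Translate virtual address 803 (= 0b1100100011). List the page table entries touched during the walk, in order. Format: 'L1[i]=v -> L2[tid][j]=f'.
vaddr = 803 = 0b1100100011
Split: l1_idx=6, l2_idx=1, offset=3

Answer: L1[6]=0 -> L2[0][1]=79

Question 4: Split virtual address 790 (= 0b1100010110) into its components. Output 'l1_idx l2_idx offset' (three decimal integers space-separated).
Answer: 6 0 22

Derivation:
vaddr = 790 = 0b1100010110
  top 3 bits -> l1_idx = 6
  next 2 bits -> l2_idx = 0
  bottom 5 bits -> offset = 22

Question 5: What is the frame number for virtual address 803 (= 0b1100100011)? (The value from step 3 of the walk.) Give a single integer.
Answer: 79

Derivation:
vaddr = 803: l1_idx=6, l2_idx=1
L1[6] = 0; L2[0][1] = 79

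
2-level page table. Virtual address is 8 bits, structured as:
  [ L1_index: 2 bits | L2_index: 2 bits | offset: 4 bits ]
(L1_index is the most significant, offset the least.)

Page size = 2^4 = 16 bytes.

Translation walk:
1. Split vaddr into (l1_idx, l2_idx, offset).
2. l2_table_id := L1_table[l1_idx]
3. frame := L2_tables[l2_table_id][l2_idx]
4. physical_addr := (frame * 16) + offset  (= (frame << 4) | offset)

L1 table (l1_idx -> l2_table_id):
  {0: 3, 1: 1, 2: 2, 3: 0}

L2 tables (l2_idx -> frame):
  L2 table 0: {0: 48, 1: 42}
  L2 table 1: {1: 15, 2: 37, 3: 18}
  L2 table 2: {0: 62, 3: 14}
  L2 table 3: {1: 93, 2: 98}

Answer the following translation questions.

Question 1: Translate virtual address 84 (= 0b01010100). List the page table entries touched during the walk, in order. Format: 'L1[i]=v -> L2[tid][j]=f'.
Answer: L1[1]=1 -> L2[1][1]=15

Derivation:
vaddr = 84 = 0b01010100
Split: l1_idx=1, l2_idx=1, offset=4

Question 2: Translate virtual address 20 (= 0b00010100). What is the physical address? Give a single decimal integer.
vaddr = 20 = 0b00010100
Split: l1_idx=0, l2_idx=1, offset=4
L1[0] = 3
L2[3][1] = 93
paddr = 93 * 16 + 4 = 1492

Answer: 1492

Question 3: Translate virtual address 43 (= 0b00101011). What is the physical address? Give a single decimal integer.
vaddr = 43 = 0b00101011
Split: l1_idx=0, l2_idx=2, offset=11
L1[0] = 3
L2[3][2] = 98
paddr = 98 * 16 + 11 = 1579

Answer: 1579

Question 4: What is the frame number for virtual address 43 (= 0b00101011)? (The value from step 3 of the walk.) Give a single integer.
Answer: 98

Derivation:
vaddr = 43: l1_idx=0, l2_idx=2
L1[0] = 3; L2[3][2] = 98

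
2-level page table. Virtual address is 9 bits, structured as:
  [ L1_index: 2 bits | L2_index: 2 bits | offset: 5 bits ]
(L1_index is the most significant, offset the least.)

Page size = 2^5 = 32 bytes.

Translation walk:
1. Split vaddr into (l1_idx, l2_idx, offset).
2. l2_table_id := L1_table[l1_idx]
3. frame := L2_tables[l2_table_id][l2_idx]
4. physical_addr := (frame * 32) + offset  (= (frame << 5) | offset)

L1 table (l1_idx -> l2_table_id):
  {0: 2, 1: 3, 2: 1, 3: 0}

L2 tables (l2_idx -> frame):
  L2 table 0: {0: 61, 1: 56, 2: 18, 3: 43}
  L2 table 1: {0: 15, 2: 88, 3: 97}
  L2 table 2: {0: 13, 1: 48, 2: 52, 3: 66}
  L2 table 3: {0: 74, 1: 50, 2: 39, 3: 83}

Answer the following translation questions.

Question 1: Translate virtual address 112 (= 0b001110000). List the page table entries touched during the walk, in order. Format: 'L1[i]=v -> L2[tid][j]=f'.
Answer: L1[0]=2 -> L2[2][3]=66

Derivation:
vaddr = 112 = 0b001110000
Split: l1_idx=0, l2_idx=3, offset=16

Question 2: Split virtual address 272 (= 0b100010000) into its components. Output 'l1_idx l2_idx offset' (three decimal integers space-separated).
Answer: 2 0 16

Derivation:
vaddr = 272 = 0b100010000
  top 2 bits -> l1_idx = 2
  next 2 bits -> l2_idx = 0
  bottom 5 bits -> offset = 16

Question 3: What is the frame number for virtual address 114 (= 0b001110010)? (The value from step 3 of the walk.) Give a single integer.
Answer: 66

Derivation:
vaddr = 114: l1_idx=0, l2_idx=3
L1[0] = 2; L2[2][3] = 66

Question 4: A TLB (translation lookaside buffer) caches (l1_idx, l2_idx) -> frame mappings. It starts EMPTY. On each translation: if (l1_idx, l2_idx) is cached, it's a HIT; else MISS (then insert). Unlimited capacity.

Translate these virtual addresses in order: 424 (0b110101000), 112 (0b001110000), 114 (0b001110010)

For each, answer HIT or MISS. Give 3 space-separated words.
Answer: MISS MISS HIT

Derivation:
vaddr=424: (3,1) not in TLB -> MISS, insert
vaddr=112: (0,3) not in TLB -> MISS, insert
vaddr=114: (0,3) in TLB -> HIT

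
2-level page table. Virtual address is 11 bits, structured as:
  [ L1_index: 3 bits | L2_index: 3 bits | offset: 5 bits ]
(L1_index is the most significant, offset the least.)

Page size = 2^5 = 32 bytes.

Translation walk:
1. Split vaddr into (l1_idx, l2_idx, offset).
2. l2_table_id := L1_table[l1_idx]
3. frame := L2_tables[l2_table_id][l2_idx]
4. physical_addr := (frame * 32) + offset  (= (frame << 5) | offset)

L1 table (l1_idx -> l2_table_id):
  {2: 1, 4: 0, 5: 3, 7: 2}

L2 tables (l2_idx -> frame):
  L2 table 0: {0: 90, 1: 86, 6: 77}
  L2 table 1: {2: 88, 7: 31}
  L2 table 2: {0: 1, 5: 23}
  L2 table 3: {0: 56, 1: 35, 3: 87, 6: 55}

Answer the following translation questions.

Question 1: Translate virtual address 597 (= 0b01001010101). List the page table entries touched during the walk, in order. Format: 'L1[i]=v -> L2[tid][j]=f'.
Answer: L1[2]=1 -> L2[1][2]=88

Derivation:
vaddr = 597 = 0b01001010101
Split: l1_idx=2, l2_idx=2, offset=21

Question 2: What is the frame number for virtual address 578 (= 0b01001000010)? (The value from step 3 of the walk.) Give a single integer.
vaddr = 578: l1_idx=2, l2_idx=2
L1[2] = 1; L2[1][2] = 88

Answer: 88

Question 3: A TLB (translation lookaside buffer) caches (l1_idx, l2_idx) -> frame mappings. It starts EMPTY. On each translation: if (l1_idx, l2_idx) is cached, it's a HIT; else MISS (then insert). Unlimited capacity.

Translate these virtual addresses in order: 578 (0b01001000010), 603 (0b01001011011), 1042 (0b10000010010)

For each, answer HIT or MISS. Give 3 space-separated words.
Answer: MISS HIT MISS

Derivation:
vaddr=578: (2,2) not in TLB -> MISS, insert
vaddr=603: (2,2) in TLB -> HIT
vaddr=1042: (4,0) not in TLB -> MISS, insert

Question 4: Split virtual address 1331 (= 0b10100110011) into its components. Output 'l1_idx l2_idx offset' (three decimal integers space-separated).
vaddr = 1331 = 0b10100110011
  top 3 bits -> l1_idx = 5
  next 3 bits -> l2_idx = 1
  bottom 5 bits -> offset = 19

Answer: 5 1 19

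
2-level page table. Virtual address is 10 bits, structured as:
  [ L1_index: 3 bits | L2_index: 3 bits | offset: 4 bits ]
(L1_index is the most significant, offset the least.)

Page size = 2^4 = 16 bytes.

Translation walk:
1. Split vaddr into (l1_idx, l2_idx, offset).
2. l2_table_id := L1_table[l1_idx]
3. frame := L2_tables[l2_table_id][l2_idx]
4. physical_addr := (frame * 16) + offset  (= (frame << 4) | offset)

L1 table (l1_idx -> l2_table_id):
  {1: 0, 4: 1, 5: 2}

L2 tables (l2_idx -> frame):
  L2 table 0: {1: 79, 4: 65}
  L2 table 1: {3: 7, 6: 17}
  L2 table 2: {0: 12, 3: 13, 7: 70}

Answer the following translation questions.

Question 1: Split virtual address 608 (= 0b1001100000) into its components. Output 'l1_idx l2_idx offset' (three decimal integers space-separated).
Answer: 4 6 0

Derivation:
vaddr = 608 = 0b1001100000
  top 3 bits -> l1_idx = 4
  next 3 bits -> l2_idx = 6
  bottom 4 bits -> offset = 0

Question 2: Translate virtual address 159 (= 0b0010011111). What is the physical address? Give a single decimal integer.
Answer: 1279

Derivation:
vaddr = 159 = 0b0010011111
Split: l1_idx=1, l2_idx=1, offset=15
L1[1] = 0
L2[0][1] = 79
paddr = 79 * 16 + 15 = 1279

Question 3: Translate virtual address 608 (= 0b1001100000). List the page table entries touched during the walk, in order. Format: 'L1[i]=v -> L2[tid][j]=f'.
Answer: L1[4]=1 -> L2[1][6]=17

Derivation:
vaddr = 608 = 0b1001100000
Split: l1_idx=4, l2_idx=6, offset=0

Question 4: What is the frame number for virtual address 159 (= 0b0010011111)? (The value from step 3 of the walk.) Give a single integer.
Answer: 79

Derivation:
vaddr = 159: l1_idx=1, l2_idx=1
L1[1] = 0; L2[0][1] = 79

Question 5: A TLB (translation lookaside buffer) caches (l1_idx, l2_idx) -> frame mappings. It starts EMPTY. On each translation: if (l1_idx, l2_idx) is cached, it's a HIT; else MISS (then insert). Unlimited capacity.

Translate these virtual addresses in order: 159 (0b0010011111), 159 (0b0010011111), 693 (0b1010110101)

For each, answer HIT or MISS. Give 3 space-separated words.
vaddr=159: (1,1) not in TLB -> MISS, insert
vaddr=159: (1,1) in TLB -> HIT
vaddr=693: (5,3) not in TLB -> MISS, insert

Answer: MISS HIT MISS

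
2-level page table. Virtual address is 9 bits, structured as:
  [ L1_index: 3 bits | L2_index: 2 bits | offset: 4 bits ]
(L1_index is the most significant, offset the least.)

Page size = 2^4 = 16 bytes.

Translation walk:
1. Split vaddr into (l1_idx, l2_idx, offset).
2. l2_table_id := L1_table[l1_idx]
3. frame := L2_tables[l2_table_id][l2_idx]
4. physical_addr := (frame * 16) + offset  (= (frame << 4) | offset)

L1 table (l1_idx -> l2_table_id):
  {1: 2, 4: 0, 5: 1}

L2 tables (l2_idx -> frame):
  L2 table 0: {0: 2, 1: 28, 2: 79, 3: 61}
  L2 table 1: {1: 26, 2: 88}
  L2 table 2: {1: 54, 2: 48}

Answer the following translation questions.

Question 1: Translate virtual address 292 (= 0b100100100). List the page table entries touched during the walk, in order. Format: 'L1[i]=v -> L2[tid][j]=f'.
vaddr = 292 = 0b100100100
Split: l1_idx=4, l2_idx=2, offset=4

Answer: L1[4]=0 -> L2[0][2]=79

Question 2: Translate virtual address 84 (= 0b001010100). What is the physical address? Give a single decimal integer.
vaddr = 84 = 0b001010100
Split: l1_idx=1, l2_idx=1, offset=4
L1[1] = 2
L2[2][1] = 54
paddr = 54 * 16 + 4 = 868

Answer: 868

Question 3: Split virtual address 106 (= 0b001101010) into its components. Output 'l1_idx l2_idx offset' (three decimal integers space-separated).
vaddr = 106 = 0b001101010
  top 3 bits -> l1_idx = 1
  next 2 bits -> l2_idx = 2
  bottom 4 bits -> offset = 10

Answer: 1 2 10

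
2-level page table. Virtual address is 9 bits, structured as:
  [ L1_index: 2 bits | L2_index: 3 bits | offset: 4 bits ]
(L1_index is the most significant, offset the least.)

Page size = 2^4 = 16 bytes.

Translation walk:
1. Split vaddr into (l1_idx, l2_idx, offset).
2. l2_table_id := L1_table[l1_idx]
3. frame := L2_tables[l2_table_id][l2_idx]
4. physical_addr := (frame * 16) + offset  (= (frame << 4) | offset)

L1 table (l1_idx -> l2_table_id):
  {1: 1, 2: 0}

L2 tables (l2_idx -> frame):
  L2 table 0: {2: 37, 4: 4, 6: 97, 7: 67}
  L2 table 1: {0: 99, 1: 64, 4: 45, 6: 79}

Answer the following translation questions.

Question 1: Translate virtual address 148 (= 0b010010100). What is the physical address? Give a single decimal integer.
Answer: 1028

Derivation:
vaddr = 148 = 0b010010100
Split: l1_idx=1, l2_idx=1, offset=4
L1[1] = 1
L2[1][1] = 64
paddr = 64 * 16 + 4 = 1028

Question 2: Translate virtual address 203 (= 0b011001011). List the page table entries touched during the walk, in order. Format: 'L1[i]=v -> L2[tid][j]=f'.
vaddr = 203 = 0b011001011
Split: l1_idx=1, l2_idx=4, offset=11

Answer: L1[1]=1 -> L2[1][4]=45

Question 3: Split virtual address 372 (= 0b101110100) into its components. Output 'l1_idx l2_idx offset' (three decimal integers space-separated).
Answer: 2 7 4

Derivation:
vaddr = 372 = 0b101110100
  top 2 bits -> l1_idx = 2
  next 3 bits -> l2_idx = 7
  bottom 4 bits -> offset = 4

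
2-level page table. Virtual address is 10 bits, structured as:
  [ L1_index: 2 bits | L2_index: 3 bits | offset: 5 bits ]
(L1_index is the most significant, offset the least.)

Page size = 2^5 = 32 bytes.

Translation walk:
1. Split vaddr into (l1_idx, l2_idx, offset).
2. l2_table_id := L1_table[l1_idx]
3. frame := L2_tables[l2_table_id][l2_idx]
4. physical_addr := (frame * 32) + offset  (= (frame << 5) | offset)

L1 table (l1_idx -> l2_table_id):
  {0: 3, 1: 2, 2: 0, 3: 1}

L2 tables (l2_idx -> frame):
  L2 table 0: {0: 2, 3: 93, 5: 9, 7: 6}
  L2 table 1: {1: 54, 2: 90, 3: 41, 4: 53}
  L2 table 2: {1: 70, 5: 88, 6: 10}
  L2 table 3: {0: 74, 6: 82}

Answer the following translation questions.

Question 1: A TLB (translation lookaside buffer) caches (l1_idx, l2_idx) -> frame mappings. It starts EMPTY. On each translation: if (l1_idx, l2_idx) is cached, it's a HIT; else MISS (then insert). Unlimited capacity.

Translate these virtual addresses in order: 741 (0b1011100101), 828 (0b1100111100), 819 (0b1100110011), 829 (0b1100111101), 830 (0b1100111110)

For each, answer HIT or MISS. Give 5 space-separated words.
Answer: MISS MISS HIT HIT HIT

Derivation:
vaddr=741: (2,7) not in TLB -> MISS, insert
vaddr=828: (3,1) not in TLB -> MISS, insert
vaddr=819: (3,1) in TLB -> HIT
vaddr=829: (3,1) in TLB -> HIT
vaddr=830: (3,1) in TLB -> HIT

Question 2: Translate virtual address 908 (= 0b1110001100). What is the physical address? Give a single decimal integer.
Answer: 1708

Derivation:
vaddr = 908 = 0b1110001100
Split: l1_idx=3, l2_idx=4, offset=12
L1[3] = 1
L2[1][4] = 53
paddr = 53 * 32 + 12 = 1708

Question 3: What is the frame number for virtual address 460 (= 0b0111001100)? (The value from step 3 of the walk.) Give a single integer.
vaddr = 460: l1_idx=1, l2_idx=6
L1[1] = 2; L2[2][6] = 10

Answer: 10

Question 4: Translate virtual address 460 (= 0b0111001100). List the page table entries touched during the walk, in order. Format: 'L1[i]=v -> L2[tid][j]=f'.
Answer: L1[1]=2 -> L2[2][6]=10

Derivation:
vaddr = 460 = 0b0111001100
Split: l1_idx=1, l2_idx=6, offset=12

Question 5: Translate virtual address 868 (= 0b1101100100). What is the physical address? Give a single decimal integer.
Answer: 1316

Derivation:
vaddr = 868 = 0b1101100100
Split: l1_idx=3, l2_idx=3, offset=4
L1[3] = 1
L2[1][3] = 41
paddr = 41 * 32 + 4 = 1316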